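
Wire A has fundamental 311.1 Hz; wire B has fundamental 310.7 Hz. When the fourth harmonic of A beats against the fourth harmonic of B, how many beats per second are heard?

Fourth harmonic of the first: 4·311.1 = 1244.4 Hz.
Fourth harmonic of the second: 4·310.7 = 1242.8 Hz.
f_beat = |1244.4 − 1242.8| = 1.6 Hz.

1.6 Hz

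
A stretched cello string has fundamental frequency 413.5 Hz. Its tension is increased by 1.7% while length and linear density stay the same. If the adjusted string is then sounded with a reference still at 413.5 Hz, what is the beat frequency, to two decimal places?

3.50 Hz

For a string, f ∝ √T, so the new frequency is 413.5·√1.017 = 416.9999 Hz.
f_beat = |416.9999 − 413.5| = 3.50 Hz.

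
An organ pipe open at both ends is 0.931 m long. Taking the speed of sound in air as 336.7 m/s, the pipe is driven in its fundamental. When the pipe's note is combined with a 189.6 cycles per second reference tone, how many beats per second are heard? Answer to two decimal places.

8.77 Hz

Open pipe: f_n = n·v/(2L) = 1·336.7/(2·0.931) = 180.8271 Hz.
f_beat = |180.8271 − 189.6| = 8.77 Hz.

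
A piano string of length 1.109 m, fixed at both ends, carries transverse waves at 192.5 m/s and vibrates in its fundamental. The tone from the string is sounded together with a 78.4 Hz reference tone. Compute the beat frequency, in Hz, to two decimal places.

8.39 Hz

For a string fixed at both ends, f_n = n·v/(2L) = 1·192.5/(2·1.109) = 86.7899 Hz.
f_beat = |86.7899 − 78.4| = 8.39 Hz.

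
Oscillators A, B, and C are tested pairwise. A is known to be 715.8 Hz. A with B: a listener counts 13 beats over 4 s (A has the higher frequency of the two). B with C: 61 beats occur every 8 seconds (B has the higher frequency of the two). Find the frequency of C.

A–B: Beat frequency = 13/4 = 3.25 Hz.
B is below A, so f_B = 715.8 − 3.25 = 712.55 Hz.
B–C: Beat frequency = 61/8 = 7.625 Hz.
C is below B, so f_C = 712.55 − 7.625 = 704.925 Hz.

704.925 Hz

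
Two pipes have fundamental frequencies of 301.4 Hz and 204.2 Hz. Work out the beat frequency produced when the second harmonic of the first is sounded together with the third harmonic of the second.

Second harmonic of the first: 2·301.4 = 602.8 Hz.
Third harmonic of the second: 3·204.2 = 612.6 Hz.
f_beat = |602.8 − 612.6| = 9.8 Hz.

9.8 Hz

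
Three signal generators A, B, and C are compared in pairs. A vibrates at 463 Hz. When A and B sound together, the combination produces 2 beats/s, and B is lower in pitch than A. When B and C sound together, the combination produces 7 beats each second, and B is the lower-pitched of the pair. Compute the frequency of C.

468 Hz

B is below A, so f_B = 463 − 2 = 461 Hz.
C is above B, so f_C = 461 + 7 = 468 Hz.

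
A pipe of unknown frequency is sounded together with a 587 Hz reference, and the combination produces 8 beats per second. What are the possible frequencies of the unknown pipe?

|f − 587| = 8, so f = 587 ± 8.

579 Hz or 595 Hz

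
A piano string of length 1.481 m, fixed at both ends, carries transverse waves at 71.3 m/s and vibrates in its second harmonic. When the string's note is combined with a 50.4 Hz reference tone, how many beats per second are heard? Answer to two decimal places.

2.26 Hz

For a string fixed at both ends, f_n = n·v/(2L) = 2·71.3/(2·1.481) = 48.1431 Hz.
f_beat = |48.1431 − 50.4| = 2.26 Hz.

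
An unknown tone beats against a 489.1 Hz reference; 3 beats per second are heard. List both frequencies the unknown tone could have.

486.1 Hz or 492.1 Hz

|f − 489.1| = 3, so f = 489.1 ± 3.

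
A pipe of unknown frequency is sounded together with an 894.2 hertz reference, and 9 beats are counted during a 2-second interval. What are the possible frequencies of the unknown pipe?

Beat frequency = 9/2 = 4.5 Hz.
|f − 894.2| = 4.5, so f = 894.2 ± 4.5.

889.7 Hz or 898.7 Hz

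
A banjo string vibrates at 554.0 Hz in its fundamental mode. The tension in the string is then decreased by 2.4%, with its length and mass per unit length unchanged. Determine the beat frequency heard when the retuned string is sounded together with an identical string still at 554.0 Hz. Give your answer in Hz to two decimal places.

6.69 Hz

For a string, f ∝ √T, so the new frequency is 554.0·√0.976 = 547.3116 Hz.
f_beat = |547.3116 − 554.0| = 6.69 Hz.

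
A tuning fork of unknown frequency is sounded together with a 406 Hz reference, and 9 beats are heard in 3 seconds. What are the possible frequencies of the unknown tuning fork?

Beat frequency = 9/3 = 3 Hz.
|f − 406| = 3, so f = 406 ± 3.

403 Hz or 409 Hz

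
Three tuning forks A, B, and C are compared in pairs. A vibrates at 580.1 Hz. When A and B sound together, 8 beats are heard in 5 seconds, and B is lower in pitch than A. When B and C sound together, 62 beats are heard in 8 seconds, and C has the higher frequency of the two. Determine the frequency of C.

A–B: Beat frequency = 8/5 = 1.6 Hz.
B is below A, so f_B = 580.1 − 1.6 = 578.5 Hz.
B–C: Beat frequency = 62/8 = 7.75 Hz.
C is above B, so f_C = 578.5 + 7.75 = 586.25 Hz.

586.25 Hz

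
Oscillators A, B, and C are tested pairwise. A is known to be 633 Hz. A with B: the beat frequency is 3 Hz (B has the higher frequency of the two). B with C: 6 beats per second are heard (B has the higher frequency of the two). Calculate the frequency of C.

B is above A, so f_B = 633 + 3 = 636 Hz.
C is below B, so f_C = 636 − 6 = 630 Hz.

630 Hz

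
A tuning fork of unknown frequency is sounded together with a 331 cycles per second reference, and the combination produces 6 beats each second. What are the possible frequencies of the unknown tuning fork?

|f − 331| = 6, so f = 331 ± 6.

325 Hz or 337 Hz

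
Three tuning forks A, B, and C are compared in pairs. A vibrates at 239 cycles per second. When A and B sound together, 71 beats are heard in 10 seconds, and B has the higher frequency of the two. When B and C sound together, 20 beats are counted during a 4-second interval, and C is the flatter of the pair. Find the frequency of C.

A–B: Beat frequency = 71/10 = 7.1 Hz.
B is above A, so f_B = 239 + 7.1 = 246.1 Hz.
B–C: Beat frequency = 20/4 = 5 Hz.
C is below B, so f_C = 246.1 − 5 = 241.1 Hz.

241.1 Hz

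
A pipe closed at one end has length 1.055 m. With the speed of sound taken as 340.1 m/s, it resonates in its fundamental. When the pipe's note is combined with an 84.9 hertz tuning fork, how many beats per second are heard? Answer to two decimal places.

4.31 Hz

Closed pipe (odd harmonics): f_n = n·v/(4L) = 1·340.1/(4·1.055) = 80.5924 Hz.
f_beat = |80.5924 − 84.9| = 4.31 Hz.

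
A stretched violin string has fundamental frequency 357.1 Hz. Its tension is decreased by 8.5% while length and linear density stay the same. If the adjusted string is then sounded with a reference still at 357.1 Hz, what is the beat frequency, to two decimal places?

For a string, f ∝ √T, so the new frequency is 357.1·√0.915 = 341.5863 Hz.
f_beat = |341.5863 − 357.1| = 15.51 Hz.

15.51 Hz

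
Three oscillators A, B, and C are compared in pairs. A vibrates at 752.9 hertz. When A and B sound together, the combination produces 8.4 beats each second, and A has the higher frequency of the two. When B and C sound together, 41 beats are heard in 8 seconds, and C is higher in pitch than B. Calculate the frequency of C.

B is below A, so f_B = 752.9 − 8.4 = 744.5 Hz.
B–C: Beat frequency = 41/8 = 5.125 Hz.
C is above B, so f_C = 744.5 + 5.125 = 749.625 Hz.

749.625 Hz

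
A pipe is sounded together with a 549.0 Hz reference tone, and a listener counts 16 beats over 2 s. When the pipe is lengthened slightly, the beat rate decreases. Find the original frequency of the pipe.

557 Hz

Beat frequency = 16/2 = 8 Hz.
|f − 549.0| = 8, so the pipe was at either 541 Hz or 557 Hz.
A longer pipe has a lower fundamental; the adjustment lowers the pipe's frequency.
The beat rate fell, so the adjustment moved the pipe toward 549.0 Hz — it must have started above the reference.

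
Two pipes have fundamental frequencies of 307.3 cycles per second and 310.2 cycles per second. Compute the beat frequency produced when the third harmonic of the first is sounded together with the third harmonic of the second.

8.7 Hz

Third harmonic of the first: 3·307.3 = 921.9 Hz.
Third harmonic of the second: 3·310.2 = 930.6 Hz.
f_beat = |921.9 − 930.6| = 8.7 Hz.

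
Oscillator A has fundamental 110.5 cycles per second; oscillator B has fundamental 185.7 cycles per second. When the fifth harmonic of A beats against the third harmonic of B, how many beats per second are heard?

4.6 Hz

Fifth harmonic of the first: 5·110.5 = 552.5 Hz.
Third harmonic of the second: 3·185.7 = 557.1 Hz.
f_beat = |552.5 − 557.1| = 4.6 Hz.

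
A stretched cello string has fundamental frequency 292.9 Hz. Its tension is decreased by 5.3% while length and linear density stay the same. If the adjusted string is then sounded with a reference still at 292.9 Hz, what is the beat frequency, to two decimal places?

For a string, f ∝ √T, so the new frequency is 292.9·√0.947 = 285.0325 Hz.
f_beat = |285.0325 − 292.9| = 7.87 Hz.

7.87 Hz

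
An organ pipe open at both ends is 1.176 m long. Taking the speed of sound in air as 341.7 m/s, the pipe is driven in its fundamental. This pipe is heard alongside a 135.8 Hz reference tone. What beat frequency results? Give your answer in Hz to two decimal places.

Open pipe: f_n = n·v/(2L) = 1·341.7/(2·1.176) = 145.2806 Hz.
f_beat = |145.2806 − 135.8| = 9.48 Hz.

9.48 Hz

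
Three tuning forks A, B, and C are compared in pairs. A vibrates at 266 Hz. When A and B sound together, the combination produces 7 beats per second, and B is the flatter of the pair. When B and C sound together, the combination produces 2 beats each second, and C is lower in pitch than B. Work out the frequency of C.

B is below A, so f_B = 266 − 7 = 259 Hz.
C is below B, so f_C = 259 − 2 = 257 Hz.

257 Hz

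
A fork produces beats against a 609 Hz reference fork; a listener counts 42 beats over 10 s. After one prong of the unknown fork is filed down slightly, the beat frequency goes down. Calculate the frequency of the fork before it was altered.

604.8 Hz

Beat frequency = 42/10 = 4.2 Hz.
|f − 609| = 4.2, so the fork was at either 604.8 Hz or 613.2 Hz.
Filing a prong removes mass and raises the fork's frequency; the adjustment raises the fork's frequency.
The beat rate fell, so the adjustment moved the fork toward 609 Hz — it must have started below the reference.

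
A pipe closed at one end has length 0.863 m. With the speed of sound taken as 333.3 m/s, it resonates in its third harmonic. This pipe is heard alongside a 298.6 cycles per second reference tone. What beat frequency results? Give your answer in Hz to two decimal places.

Closed pipe (odd harmonics): f_n = n·v/(4L) = 3·333.3/(4·0.863) = 289.6582 Hz.
f_beat = |289.6582 − 298.6| = 8.94 Hz.

8.94 Hz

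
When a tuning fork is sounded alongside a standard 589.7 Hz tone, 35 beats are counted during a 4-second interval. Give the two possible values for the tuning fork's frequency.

Beat frequency = 35/4 = 8.75 Hz.
|f − 589.7| = 8.75, so f = 589.7 ± 8.75.

580.95 Hz or 598.45 Hz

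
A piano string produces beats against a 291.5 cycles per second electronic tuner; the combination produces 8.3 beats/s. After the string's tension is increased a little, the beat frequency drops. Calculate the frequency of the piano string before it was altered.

|f − 291.5| = 8.3, so the piano string was at either 283.2 Hz or 299.8 Hz.
Higher tension means higher frequency; the adjustment raises the piano string's frequency.
The beat rate fell, so the adjustment moved the piano string toward 291.5 Hz — it must have started below the reference.

283.2 Hz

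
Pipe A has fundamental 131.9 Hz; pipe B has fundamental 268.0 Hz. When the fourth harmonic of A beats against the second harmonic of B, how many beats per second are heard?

8.4 Hz

Fourth harmonic of the first: 4·131.9 = 527.6 Hz.
Second harmonic of the second: 2·268.0 = 536.0 Hz.
f_beat = |527.6 − 536.0| = 8.4 Hz.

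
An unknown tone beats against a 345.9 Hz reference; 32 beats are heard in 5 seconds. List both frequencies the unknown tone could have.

339.5 Hz or 352.3 Hz

Beat frequency = 32/5 = 6.4 Hz.
|f − 345.9| = 6.4, so f = 345.9 ± 6.4.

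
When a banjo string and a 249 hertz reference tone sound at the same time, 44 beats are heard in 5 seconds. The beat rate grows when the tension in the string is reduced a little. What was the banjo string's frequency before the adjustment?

240.2 Hz

Beat frequency = 44/5 = 8.8 Hz.
|f − 249| = 8.8, so the banjo string was at either 240.2 Hz or 257.8 Hz.
Lower tension means lower frequency; the adjustment lowers the banjo string's frequency.
The beat rate rose, so the adjustment moved the banjo string further from 249 Hz — it was already below the reference.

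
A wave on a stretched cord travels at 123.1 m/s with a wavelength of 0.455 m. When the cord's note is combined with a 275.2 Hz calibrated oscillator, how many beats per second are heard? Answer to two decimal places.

Source frequency f = v/λ = 123.1/0.455 = 270.5495 Hz.
f_beat = |270.5495 − 275.2| = 4.65 Hz.

4.65 Hz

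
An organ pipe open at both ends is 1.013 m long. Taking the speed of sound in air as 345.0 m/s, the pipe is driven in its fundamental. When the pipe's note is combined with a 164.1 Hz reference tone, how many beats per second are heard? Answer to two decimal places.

Open pipe: f_n = n·v/(2L) = 1·345.0/(2·1.013) = 170.2863 Hz.
f_beat = |170.2863 − 164.1| = 6.19 Hz.

6.19 Hz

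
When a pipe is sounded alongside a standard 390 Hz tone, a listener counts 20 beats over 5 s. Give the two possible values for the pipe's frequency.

386 Hz or 394 Hz

Beat frequency = 20/5 = 4 Hz.
|f − 390| = 4, so f = 390 ± 4.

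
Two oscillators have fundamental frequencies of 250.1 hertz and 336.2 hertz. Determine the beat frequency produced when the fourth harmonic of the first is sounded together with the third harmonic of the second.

8.2 Hz

Fourth harmonic of the first: 4·250.1 = 1000.4 Hz.
Third harmonic of the second: 3·336.2 = 1008.6 Hz.
f_beat = |1000.4 − 1008.6| = 8.2 Hz.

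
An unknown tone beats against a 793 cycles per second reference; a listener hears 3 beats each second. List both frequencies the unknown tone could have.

790 Hz or 796 Hz

|f − 793| = 3, so f = 793 ± 3.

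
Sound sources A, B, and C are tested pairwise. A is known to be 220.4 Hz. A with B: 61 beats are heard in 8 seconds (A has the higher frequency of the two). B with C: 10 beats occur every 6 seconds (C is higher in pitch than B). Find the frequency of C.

A–B: Beat frequency = 61/8 = 7.625 Hz.
B is below A, so f_B = 220.4 − 7.625 = 212.775 Hz.
B–C: Beat frequency = 10/6 = 1.6667 Hz.
C is above B, so f_C = 212.775 + 1.6667 = 214.4417 Hz.

214.4417 Hz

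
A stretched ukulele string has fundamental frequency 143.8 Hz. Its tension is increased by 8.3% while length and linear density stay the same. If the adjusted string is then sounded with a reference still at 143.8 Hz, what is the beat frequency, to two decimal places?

For a string, f ∝ √T, so the new frequency is 143.8·√1.083 = 149.6488 Hz.
f_beat = |149.6488 − 143.8| = 5.85 Hz.

5.85 Hz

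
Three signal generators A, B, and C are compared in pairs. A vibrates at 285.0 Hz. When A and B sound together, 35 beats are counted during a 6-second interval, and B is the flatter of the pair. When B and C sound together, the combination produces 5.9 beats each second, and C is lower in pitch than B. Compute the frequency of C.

273.2667 Hz

A–B: Beat frequency = 35/6 = 5.8333 Hz.
B is below A, so f_B = 285.0 − 5.8333 = 279.1667 Hz.
C is below B, so f_C = 279.1667 − 5.9 = 273.2667 Hz.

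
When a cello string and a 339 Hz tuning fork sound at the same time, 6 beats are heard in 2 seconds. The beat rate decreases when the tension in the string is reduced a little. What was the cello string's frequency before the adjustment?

342 Hz

Beat frequency = 6/2 = 3 Hz.
|f − 339| = 3, so the cello string was at either 336 Hz or 342 Hz.
Lower tension means lower frequency; the adjustment lowers the cello string's frequency.
The beat rate fell, so the adjustment moved the cello string toward 339 Hz — it must have started above the reference.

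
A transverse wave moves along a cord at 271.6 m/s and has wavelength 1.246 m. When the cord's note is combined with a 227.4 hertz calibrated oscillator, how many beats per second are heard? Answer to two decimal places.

Source frequency f = v/λ = 271.6/1.246 = 217.9775 Hz.
f_beat = |217.9775 − 227.4| = 9.42 Hz.

9.42 Hz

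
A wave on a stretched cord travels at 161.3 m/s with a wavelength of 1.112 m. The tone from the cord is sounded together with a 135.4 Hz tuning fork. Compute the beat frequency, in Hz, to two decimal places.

9.65 Hz

Source frequency f = v/λ = 161.3/1.112 = 145.0540 Hz.
f_beat = |145.0540 − 135.4| = 9.65 Hz.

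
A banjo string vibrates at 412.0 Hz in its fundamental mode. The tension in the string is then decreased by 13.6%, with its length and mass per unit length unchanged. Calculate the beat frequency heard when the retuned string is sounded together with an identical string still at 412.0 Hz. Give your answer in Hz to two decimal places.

29.04 Hz

For a string, f ∝ √T, so the new frequency is 412.0·√0.864 = 382.9606 Hz.
f_beat = |382.9606 − 412.0| = 29.04 Hz.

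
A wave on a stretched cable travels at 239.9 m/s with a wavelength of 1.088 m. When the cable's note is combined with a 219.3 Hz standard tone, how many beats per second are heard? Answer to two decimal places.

1.20 Hz

Source frequency f = v/λ = 239.9/1.088 = 220.4963 Hz.
f_beat = |220.4963 − 219.3| = 1.20 Hz.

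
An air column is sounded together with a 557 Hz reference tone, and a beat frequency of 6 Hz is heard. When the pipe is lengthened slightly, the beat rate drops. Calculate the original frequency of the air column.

563 Hz

|f − 557| = 6, so the air column was at either 551 Hz or 563 Hz.
A longer pipe has a lower fundamental; the adjustment lowers the air column's frequency.
The beat rate fell, so the adjustment moved the air column toward 557 Hz — it must have started above the reference.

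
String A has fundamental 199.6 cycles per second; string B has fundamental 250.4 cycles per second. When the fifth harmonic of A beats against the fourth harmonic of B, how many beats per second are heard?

3.6 Hz

Fifth harmonic of the first: 5·199.6 = 998.0 Hz.
Fourth harmonic of the second: 4·250.4 = 1001.6 Hz.
f_beat = |998.0 − 1001.6| = 3.6 Hz.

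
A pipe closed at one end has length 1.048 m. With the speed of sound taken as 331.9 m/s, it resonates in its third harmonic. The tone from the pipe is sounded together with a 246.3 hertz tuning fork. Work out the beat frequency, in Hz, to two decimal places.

Closed pipe (odd harmonics): f_n = n·v/(4L) = 3·331.9/(4·1.048) = 237.5239 Hz.
f_beat = |237.5239 − 246.3| = 8.78 Hz.

8.78 Hz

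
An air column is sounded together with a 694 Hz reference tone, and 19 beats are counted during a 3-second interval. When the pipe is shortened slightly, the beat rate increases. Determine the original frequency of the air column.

Beat frequency = 19/3 = 6.3333 Hz.
|f − 694| = 6.3333, so the air column was at either 687.6667 Hz or 700.3333 Hz.
A shorter pipe has a higher fundamental; the adjustment raises the air column's frequency.
The beat rate rose, so the adjustment moved the air column further from 694 Hz — it was already above the reference.

700.3333 Hz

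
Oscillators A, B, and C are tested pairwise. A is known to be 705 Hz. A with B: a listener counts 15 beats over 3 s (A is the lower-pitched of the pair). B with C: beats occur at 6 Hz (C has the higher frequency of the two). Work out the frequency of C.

A–B: Beat frequency = 15/3 = 5 Hz.
B is above A, so f_B = 705 + 5 = 710 Hz.
C is above B, so f_C = 710 + 6 = 716 Hz.

716 Hz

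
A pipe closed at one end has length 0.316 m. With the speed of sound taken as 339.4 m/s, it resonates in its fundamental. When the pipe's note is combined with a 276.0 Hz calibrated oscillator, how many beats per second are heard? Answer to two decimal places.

7.49 Hz

Closed pipe (odd harmonics): f_n = n·v/(4L) = 1·339.4/(4·0.316) = 268.5127 Hz.
f_beat = |268.5127 − 276.0| = 7.49 Hz.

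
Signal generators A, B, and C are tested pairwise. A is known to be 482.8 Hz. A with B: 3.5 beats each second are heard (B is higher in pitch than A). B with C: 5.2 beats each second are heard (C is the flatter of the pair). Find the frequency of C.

B is above A, so f_B = 482.8 + 3.5 = 486.3 Hz.
C is below B, so f_C = 486.3 − 5.2 = 481.1 Hz.

481.1 Hz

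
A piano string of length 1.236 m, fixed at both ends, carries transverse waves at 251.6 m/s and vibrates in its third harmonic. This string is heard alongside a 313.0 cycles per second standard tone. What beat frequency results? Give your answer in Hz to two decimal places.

7.66 Hz

For a string fixed at both ends, f_n = n·v/(2L) = 3·251.6/(2·1.236) = 305.3398 Hz.
f_beat = |305.3398 − 313.0| = 7.66 Hz.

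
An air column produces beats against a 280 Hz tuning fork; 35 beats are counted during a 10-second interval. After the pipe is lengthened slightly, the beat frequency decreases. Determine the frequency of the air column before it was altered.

Beat frequency = 35/10 = 3.5 Hz.
|f − 280| = 3.5, so the air column was at either 276.5 Hz or 283.5 Hz.
A longer pipe has a lower fundamental; the adjustment lowers the air column's frequency.
The beat rate fell, so the adjustment moved the air column toward 280 Hz — it must have started above the reference.

283.5 Hz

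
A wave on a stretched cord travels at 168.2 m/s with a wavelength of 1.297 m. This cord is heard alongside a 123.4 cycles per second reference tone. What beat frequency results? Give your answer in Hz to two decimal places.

6.28 Hz

Source frequency f = v/λ = 168.2/1.297 = 129.6839 Hz.
f_beat = |129.6839 − 123.4| = 6.28 Hz.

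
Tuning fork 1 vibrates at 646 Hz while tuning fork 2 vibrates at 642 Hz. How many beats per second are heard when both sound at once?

Beats arise from superposition of two nearby frequencies; the beat rate is |f₁ − f₂|.
|646 − 642| = 4 Hz.

4 Hz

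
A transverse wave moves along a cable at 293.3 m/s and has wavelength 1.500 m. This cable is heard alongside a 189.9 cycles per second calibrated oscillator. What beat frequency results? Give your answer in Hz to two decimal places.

5.63 Hz

Source frequency f = v/λ = 293.3/1.500 = 195.5333 Hz.
f_beat = |195.5333 − 189.9| = 5.63 Hz.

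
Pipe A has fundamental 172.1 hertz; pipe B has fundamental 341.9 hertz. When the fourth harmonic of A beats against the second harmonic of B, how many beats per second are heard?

4.6 Hz

Fourth harmonic of the first: 4·172.1 = 688.4 Hz.
Second harmonic of the second: 2·341.9 = 683.8 Hz.
f_beat = |688.4 − 683.8| = 4.6 Hz.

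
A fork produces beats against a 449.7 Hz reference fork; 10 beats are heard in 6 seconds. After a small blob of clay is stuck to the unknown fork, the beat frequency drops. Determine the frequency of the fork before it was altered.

451.3667 Hz

Beat frequency = 10/6 = 1.6667 Hz.
|f − 449.7| = 1.6667, so the fork was at either 448.0333 Hz or 451.3667 Hz.
Adding mass to a fork lowers its frequency; the adjustment lowers the fork's frequency.
The beat rate fell, so the adjustment moved the fork toward 449.7 Hz — it must have started above the reference.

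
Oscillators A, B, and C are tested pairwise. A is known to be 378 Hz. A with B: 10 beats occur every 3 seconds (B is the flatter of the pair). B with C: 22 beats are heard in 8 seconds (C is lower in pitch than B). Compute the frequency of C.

A–B: Beat frequency = 10/3 = 3.3333 Hz.
B is below A, so f_B = 378 − 3.3333 = 374.6667 Hz.
B–C: Beat frequency = 22/8 = 2.75 Hz.
C is below B, so f_C = 374.6667 − 2.75 = 371.9167 Hz.

371.9167 Hz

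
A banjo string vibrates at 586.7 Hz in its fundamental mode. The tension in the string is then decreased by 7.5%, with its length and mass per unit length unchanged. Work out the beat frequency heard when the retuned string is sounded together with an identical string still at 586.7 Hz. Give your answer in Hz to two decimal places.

For a string, f ∝ √T, so the new frequency is 586.7·√0.925 = 564.2700 Hz.
f_beat = |564.2700 − 586.7| = 22.43 Hz.

22.43 Hz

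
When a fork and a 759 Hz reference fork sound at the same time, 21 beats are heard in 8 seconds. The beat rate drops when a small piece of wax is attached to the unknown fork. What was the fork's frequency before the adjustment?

761.625 Hz

Beat frequency = 21/8 = 2.625 Hz.
|f − 759| = 2.625, so the fork was at either 756.375 Hz or 761.625 Hz.
Loading a fork with wax lowers its frequency; the adjustment lowers the fork's frequency.
The beat rate fell, so the adjustment moved the fork toward 759 Hz — it must have started above the reference.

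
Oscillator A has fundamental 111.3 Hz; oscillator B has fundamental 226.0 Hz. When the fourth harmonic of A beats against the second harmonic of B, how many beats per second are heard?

Fourth harmonic of the first: 4·111.3 = 445.2 Hz.
Second harmonic of the second: 2·226.0 = 452.0 Hz.
f_beat = |445.2 − 452.0| = 6.8 Hz.

6.8 Hz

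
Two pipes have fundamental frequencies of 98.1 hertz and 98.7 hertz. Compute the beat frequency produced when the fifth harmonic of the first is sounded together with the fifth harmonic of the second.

3.0 Hz

Fifth harmonic of the first: 5·98.1 = 490.5 Hz.
Fifth harmonic of the second: 5·98.7 = 493.5 Hz.
f_beat = |490.5 − 493.5| = 3.0 Hz.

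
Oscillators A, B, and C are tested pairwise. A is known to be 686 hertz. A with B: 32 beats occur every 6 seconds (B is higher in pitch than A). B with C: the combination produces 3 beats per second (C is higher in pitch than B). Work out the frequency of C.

694.3333 Hz

A–B: Beat frequency = 32/6 = 5.3333 Hz.
B is above A, so f_B = 686 + 5.3333 = 691.3333 Hz.
C is above B, so f_C = 691.3333 + 3 = 694.3333 Hz.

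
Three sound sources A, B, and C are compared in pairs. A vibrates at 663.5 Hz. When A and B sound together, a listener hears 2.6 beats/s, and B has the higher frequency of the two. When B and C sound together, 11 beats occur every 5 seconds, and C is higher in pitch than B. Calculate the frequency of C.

B is above A, so f_B = 663.5 + 2.6 = 666.1 Hz.
B–C: Beat frequency = 11/5 = 2.2 Hz.
C is above B, so f_C = 666.1 + 2.2 = 668.3 Hz.

668.3 Hz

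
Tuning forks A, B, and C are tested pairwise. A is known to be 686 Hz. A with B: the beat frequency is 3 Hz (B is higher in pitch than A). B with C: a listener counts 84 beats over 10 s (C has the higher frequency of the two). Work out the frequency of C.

697.4 Hz

B is above A, so f_B = 686 + 3 = 689 Hz.
B–C: Beat frequency = 84/10 = 8.4 Hz.
C is above B, so f_C = 689 + 8.4 = 697.4 Hz.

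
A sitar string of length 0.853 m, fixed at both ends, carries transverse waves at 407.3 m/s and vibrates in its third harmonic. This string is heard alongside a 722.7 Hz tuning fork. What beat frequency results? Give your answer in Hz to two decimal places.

6.46 Hz

For a string fixed at both ends, f_n = n·v/(2L) = 3·407.3/(2·0.853) = 716.2368 Hz.
f_beat = |716.2368 − 722.7| = 6.46 Hz.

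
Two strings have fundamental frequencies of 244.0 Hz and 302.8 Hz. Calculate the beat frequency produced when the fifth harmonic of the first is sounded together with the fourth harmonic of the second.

8.8 Hz

Fifth harmonic of the first: 5·244.0 = 1220.0 Hz.
Fourth harmonic of the second: 4·302.8 = 1211.2 Hz.
f_beat = |1220.0 − 1211.2| = 8.8 Hz.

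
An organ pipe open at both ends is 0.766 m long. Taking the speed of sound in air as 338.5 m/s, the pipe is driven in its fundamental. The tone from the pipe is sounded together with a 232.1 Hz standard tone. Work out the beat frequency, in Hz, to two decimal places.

11.15 Hz

Open pipe: f_n = n·v/(2L) = 1·338.5/(2·0.766) = 220.9530 Hz.
f_beat = |220.9530 − 232.1| = 11.15 Hz.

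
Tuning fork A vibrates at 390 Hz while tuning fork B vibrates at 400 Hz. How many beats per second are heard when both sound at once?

10 Hz

The beat frequency equals the magnitude of the frequency difference.
|390 − 400| = 10 Hz.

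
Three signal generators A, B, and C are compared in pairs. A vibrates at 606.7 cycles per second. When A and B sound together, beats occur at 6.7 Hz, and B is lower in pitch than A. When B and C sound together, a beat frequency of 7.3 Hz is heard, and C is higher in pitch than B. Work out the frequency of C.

B is below A, so f_B = 606.7 − 6.7 = 600 Hz.
C is above B, so f_C = 600 + 7.3 = 607.3 Hz.

607.3 Hz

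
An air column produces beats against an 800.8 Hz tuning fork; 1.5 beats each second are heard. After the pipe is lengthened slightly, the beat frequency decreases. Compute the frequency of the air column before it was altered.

802.3 Hz

|f − 800.8| = 1.5, so the air column was at either 799.3 Hz or 802.3 Hz.
A longer pipe has a lower fundamental; the adjustment lowers the air column's frequency.
The beat rate fell, so the adjustment moved the air column toward 800.8 Hz — it must have started above the reference.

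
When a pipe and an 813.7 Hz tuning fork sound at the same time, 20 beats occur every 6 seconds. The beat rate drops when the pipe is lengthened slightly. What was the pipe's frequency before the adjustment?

817.0333 Hz

Beat frequency = 20/6 = 3.3333 Hz.
|f − 813.7| = 3.3333, so the pipe was at either 810.3667 Hz or 817.0333 Hz.
A longer pipe has a lower fundamental; the adjustment lowers the pipe's frequency.
The beat rate fell, so the adjustment moved the pipe toward 813.7 Hz — it must have started above the reference.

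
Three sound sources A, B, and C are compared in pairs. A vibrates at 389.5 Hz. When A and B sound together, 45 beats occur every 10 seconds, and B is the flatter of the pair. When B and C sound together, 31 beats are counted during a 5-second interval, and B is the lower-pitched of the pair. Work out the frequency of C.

A–B: Beat frequency = 45/10 = 4.5 Hz.
B is below A, so f_B = 389.5 − 4.5 = 385 Hz.
B–C: Beat frequency = 31/5 = 6.2 Hz.
C is above B, so f_C = 385 + 6.2 = 391.2 Hz.

391.2 Hz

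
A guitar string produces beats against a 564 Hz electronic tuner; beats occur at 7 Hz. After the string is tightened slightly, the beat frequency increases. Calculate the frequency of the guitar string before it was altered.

|f − 564| = 7, so the guitar string was at either 557 Hz or 571 Hz.
Increasing tension raises a string's frequency; the adjustment raises the guitar string's frequency.
The beat rate rose, so the adjustment moved the guitar string further from 564 Hz — it was already above the reference.

571 Hz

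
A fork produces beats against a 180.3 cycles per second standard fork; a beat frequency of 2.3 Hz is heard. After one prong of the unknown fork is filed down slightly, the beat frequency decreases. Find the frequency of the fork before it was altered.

178 Hz

|f − 180.3| = 2.3, so the fork was at either 178 Hz or 182.6 Hz.
Filing a prong removes mass and raises the fork's frequency; the adjustment raises the fork's frequency.
The beat rate fell, so the adjustment moved the fork toward 180.3 Hz — it must have started below the reference.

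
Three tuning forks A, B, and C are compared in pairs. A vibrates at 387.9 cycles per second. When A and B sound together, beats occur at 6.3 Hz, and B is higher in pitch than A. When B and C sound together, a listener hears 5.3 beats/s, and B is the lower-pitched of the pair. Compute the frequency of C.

399.5 Hz

B is above A, so f_B = 387.9 + 6.3 = 394.2 Hz.
C is above B, so f_C = 394.2 + 5.3 = 399.5 Hz.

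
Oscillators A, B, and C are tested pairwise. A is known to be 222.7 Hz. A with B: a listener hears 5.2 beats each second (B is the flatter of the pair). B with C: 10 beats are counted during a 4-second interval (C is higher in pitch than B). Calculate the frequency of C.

220 Hz

B is below A, so f_B = 222.7 − 5.2 = 217.5 Hz.
B–C: Beat frequency = 10/4 = 2.5 Hz.
C is above B, so f_C = 217.5 + 2.5 = 220 Hz.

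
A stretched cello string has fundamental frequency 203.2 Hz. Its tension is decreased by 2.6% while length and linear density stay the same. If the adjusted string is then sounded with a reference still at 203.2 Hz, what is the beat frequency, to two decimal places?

2.66 Hz

For a string, f ∝ √T, so the new frequency is 203.2·√0.974 = 200.5410 Hz.
f_beat = |200.5410 − 203.2| = 2.66 Hz.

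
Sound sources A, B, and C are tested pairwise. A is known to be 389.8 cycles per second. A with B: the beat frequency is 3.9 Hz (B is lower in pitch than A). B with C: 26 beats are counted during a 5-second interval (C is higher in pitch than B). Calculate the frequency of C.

391.1 Hz

B is below A, so f_B = 389.8 − 3.9 = 385.9 Hz.
B–C: Beat frequency = 26/5 = 5.2 Hz.
C is above B, so f_C = 385.9 + 5.2 = 391.1 Hz.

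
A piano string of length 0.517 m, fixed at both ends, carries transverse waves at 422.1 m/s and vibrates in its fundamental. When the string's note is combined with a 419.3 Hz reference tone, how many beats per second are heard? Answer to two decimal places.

For a string fixed at both ends, f_n = n·v/(2L) = 1·422.1/(2·0.517) = 408.2205 Hz.
f_beat = |408.2205 − 419.3| = 11.08 Hz.

11.08 Hz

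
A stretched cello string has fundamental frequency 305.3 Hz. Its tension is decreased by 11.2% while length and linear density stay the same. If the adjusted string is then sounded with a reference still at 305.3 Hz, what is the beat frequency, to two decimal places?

17.60 Hz

For a string, f ∝ √T, so the new frequency is 305.3·√0.888 = 287.6956 Hz.
f_beat = |287.6956 − 305.3| = 17.60 Hz.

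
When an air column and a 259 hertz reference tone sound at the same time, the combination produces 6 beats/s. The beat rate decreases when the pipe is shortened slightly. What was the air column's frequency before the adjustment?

|f − 259| = 6, so the air column was at either 253 Hz or 265 Hz.
A shorter pipe has a higher fundamental; the adjustment raises the air column's frequency.
The beat rate fell, so the adjustment moved the air column toward 259 Hz — it must have started below the reference.

253 Hz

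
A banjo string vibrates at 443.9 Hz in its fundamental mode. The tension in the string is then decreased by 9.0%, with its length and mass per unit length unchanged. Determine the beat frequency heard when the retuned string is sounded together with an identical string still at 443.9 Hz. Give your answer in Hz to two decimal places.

For a string, f ∝ √T, so the new frequency is 443.9·√0.910 = 423.4536 Hz.
f_beat = |423.4536 − 443.9| = 20.45 Hz.

20.45 Hz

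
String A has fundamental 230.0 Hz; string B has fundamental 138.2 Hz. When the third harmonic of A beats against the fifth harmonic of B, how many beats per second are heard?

1.0 Hz

Third harmonic of the first: 3·230.0 = 690.0 Hz.
Fifth harmonic of the second: 5·138.2 = 691.0 Hz.
f_beat = |690.0 − 691.0| = 1.0 Hz.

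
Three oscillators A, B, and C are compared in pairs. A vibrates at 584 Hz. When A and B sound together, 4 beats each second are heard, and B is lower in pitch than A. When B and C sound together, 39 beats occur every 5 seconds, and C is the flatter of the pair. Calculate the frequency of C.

B is below A, so f_B = 584 − 4 = 580 Hz.
B–C: Beat frequency = 39/5 = 7.8 Hz.
C is below B, so f_C = 580 − 7.8 = 572.2 Hz.

572.2 Hz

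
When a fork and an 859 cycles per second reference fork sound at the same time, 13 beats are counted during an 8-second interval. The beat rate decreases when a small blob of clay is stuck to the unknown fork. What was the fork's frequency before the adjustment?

860.625 Hz

Beat frequency = 13/8 = 1.625 Hz.
|f − 859| = 1.625, so the fork was at either 857.375 Hz or 860.625 Hz.
Adding mass to a fork lowers its frequency; the adjustment lowers the fork's frequency.
The beat rate fell, so the adjustment moved the fork toward 859 Hz — it must have started above the reference.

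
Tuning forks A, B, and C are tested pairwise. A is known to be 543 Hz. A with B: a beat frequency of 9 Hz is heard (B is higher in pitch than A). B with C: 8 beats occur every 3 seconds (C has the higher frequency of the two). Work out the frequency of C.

B is above A, so f_B = 543 + 9 = 552 Hz.
B–C: Beat frequency = 8/3 = 2.6667 Hz.
C is above B, so f_C = 552 + 2.6667 = 554.6667 Hz.

554.6667 Hz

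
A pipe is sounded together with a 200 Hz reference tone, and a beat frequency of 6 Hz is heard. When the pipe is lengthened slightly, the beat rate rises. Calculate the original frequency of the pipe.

|f − 200| = 6, so the pipe was at either 194 Hz or 206 Hz.
A longer pipe has a lower fundamental; the adjustment lowers the pipe's frequency.
The beat rate rose, so the adjustment moved the pipe further from 200 Hz — it was already below the reference.

194 Hz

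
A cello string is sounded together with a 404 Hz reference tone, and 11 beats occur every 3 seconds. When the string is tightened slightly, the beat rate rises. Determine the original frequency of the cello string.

407.6667 Hz

Beat frequency = 11/3 = 3.6667 Hz.
|f − 404| = 3.6667, so the cello string was at either 400.3333 Hz or 407.6667 Hz.
Increasing tension raises a string's frequency; the adjustment raises the cello string's frequency.
The beat rate rose, so the adjustment moved the cello string further from 404 Hz — it was already above the reference.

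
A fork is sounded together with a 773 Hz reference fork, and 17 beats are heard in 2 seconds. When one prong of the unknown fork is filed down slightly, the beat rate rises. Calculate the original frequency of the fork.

Beat frequency = 17/2 = 8.5 Hz.
|f − 773| = 8.5, so the fork was at either 764.5 Hz or 781.5 Hz.
Filing a prong removes mass and raises the fork's frequency; the adjustment raises the fork's frequency.
The beat rate rose, so the adjustment moved the fork further from 773 Hz — it was already above the reference.

781.5 Hz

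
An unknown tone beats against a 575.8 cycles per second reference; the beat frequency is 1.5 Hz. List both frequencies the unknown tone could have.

574.3 Hz or 577.3 Hz

|f − 575.8| = 1.5, so f = 575.8 ± 1.5.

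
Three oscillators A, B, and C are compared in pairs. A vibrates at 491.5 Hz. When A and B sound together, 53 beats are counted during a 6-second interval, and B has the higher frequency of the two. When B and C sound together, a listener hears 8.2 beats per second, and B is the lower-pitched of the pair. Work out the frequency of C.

A–B: Beat frequency = 53/6 = 8.8333 Hz.
B is above A, so f_B = 491.5 + 8.8333 = 500.3333 Hz.
C is above B, so f_C = 500.3333 + 8.2 = 508.5333 Hz.

508.5333 Hz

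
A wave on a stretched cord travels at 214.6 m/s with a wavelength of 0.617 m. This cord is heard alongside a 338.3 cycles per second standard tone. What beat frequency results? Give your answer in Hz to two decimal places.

9.51 Hz

Source frequency f = v/λ = 214.6/0.617 = 347.8120 Hz.
f_beat = |347.8120 − 338.3| = 9.51 Hz.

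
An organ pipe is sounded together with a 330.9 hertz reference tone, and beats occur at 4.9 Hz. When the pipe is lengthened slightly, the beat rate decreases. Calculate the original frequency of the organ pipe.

|f − 330.9| = 4.9, so the organ pipe was at either 326 Hz or 335.8 Hz.
A longer pipe has a lower fundamental; the adjustment lowers the organ pipe's frequency.
The beat rate fell, so the adjustment moved the organ pipe toward 330.9 Hz — it must have started above the reference.

335.8 Hz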